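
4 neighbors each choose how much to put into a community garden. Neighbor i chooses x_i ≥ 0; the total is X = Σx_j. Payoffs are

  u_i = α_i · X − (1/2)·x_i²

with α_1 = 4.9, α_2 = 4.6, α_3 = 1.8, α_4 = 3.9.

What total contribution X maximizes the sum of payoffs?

60.8

Planner FOC: ∂(Σu_j)/∂x_i = (Σα_j) − x_i = 0, so x_i^SO = Σα_j = 15.2 for every i; X^SO = 60.8.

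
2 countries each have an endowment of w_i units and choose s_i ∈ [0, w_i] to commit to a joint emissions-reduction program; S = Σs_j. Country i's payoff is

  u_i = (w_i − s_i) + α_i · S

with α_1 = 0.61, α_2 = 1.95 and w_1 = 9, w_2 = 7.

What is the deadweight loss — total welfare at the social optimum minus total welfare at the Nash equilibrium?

∂u_i/∂s_i = α_i − 1, so country i contributes w_i if α_i > 1, else 0.
α_i > 1 for i ∈ {2}; NE contributions (0, 7), S = 7.
W^NE = Σw_i − S^NE + (Σα_i)·S^NE = 16 + 1.56·7 = 26.92.
Planner: ∂(Σu_j)/∂s_i = Σα_j − 1 = 1.56 > 0, so everyone contributes w_i; S^SO = 16, W^SO = 16 + 1.56·16 = 40.96.
Deadweight loss = 14.04.

14.04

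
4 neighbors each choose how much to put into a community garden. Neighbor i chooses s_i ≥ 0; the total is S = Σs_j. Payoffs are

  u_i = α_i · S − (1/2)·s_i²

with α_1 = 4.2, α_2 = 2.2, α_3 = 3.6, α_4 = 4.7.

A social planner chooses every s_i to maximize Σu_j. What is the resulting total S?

58.8

Planner FOC: ∂(Σu_j)/∂s_i = (Σα_j) − s_i = 0, so s_i^SO = Σα_j = 14.7 for every i; S^SO = 58.8.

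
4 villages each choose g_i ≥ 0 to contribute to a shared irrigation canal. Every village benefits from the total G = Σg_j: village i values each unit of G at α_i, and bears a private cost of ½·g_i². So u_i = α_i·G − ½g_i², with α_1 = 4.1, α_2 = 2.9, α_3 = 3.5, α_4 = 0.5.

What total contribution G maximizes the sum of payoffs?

Planner FOC: ∂(Σu_j)/∂g_i = (Σα_j) − g_i = 0, so g_i^SO = Σα_j = 11 for every i; G^SO = 44.

44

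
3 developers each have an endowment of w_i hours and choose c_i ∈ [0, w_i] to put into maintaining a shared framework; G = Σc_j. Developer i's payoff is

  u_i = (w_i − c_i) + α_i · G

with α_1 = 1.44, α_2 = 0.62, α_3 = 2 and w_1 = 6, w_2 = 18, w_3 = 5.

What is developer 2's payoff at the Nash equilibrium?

∂u_i/∂c_i = α_i − 1, so developer i contributes w_i if α_i > 1, else 0.
α_i > 1 for i ∈ {1, 3}; NE contributions (6, 0, 5), G = 11.
u_2 = (18 − 0) + 0.62·11 = 24.82.

24.82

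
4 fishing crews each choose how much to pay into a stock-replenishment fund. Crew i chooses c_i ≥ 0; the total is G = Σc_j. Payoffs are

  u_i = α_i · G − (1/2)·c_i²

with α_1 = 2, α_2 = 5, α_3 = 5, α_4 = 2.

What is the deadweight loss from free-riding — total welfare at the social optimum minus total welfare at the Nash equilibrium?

225

Crew i's FOC: ∂u_i/∂c_i = α_i − c_i = 0, so c_i* = α_i.
NE contributions = (2, 5, 5, 2); G = 14.
W^NE = (Σα)·G − ½Σα_i² = 14² − ½·58 = 167.
Planner sets c_i = Σα_j = 14 for every i, so G^SO = 4·14 = 56.
W^SO = (Σα)·G^SO − ½·4·(Σα)² = (4/2)·14² = 392.
Deadweight loss = W^SO − W^NE = 225.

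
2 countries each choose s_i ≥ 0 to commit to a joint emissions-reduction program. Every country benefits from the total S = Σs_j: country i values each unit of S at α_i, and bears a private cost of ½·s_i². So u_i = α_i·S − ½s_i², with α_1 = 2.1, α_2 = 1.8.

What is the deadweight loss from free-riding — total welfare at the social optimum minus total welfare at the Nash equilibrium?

Country i's FOC: ∂u_i/∂s_i = α_i − s_i = 0, so s_i* = α_i.
NE contributions = (2.1, 1.8); S = 3.9.
W^NE = (Σα)·S − ½Σα_i² = 3.9² − ½·7.65 = 11.385.
Planner sets s_i = Σα_j = 3.9 for every i, so S^SO = 2·3.9 = 7.8.
W^SO = (Σα)·S^SO − ½·2·(Σα)² = (2/2)·3.9² = 15.21.
Deadweight loss = W^SO − W^NE = 3.825.

3.825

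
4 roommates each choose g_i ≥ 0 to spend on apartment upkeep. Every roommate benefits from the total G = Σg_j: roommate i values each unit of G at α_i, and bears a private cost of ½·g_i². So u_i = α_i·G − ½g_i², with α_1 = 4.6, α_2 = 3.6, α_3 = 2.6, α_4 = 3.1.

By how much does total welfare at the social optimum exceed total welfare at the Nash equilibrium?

218.455

Roommate i's FOC: ∂u_i/∂g_i = α_i − g_i = 0, so g_i* = α_i.
NE contributions = (4.6, 3.6, 2.6, 3.1); G = 13.9.
W^NE = (Σα)·G − ½Σα_i² = 13.9² − ½·50.49 = 167.965.
Planner sets g_i = Σα_j = 13.9 for every i, so G^SO = 4·13.9 = 55.6.
W^SO = (Σα)·G^SO − ½·4·(Σα)² = (4/2)·13.9² = 386.42.
Deadweight loss = W^SO − W^NE = 218.455.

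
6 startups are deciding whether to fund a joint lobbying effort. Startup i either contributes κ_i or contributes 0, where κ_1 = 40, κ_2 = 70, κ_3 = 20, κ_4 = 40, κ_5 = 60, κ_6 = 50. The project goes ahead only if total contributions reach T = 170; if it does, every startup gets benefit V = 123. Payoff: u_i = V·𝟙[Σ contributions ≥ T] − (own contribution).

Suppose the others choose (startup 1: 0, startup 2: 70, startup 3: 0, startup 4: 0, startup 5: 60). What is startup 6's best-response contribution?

50

Others' total = 130. Contributing 50 brings total to 180 ≥ 170: gain V − κ_6 = 73.
Best response: 50.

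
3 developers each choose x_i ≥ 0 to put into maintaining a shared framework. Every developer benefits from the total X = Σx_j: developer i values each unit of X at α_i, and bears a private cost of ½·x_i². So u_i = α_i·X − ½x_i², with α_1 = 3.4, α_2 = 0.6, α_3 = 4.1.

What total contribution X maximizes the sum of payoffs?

Planner FOC: ∂(Σu_j)/∂x_i = (Σα_j) − x_i = 0, so x_i^SO = Σα_j = 8.1 for every i; X^SO = 24.3.

24.3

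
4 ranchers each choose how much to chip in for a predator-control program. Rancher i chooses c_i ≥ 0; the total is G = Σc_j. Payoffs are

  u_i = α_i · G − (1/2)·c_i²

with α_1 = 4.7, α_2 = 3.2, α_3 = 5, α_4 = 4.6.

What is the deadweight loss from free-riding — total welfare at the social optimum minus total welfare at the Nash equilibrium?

Rancher i's FOC: ∂u_i/∂c_i = α_i − c_i = 0, so c_i* = α_i.
NE contributions = (4.7, 3.2, 5, 4.6); G = 17.5.
W^NE = (Σα)·G − ½Σα_i² = 17.5² − ½·78.49 = 267.005.
Planner sets c_i = Σα_j = 17.5 for every i, so G^SO = 4·17.5 = 70.
W^SO = (Σα)·G^SO − ½·4·(Σα)² = (4/2)·17.5² = 612.5.
Deadweight loss = W^SO − W^NE = 345.495.

345.495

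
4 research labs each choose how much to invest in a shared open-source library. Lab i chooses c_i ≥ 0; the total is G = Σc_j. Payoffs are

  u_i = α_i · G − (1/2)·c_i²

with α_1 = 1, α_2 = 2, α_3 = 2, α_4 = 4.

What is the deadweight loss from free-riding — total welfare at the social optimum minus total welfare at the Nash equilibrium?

Lab i's FOC: ∂u_i/∂c_i = α_i − c_i = 0, so c_i* = α_i.
NE contributions = (1, 2, 2, 4); G = 9.
W^NE = (Σα)·G − ½Σα_i² = 9² − ½·25 = 68.5.
Planner sets c_i = Σα_j = 9 for every i, so G^SO = 4·9 = 36.
W^SO = (Σα)·G^SO − ½·4·(Σα)² = (4/2)·9² = 162.
Deadweight loss = W^SO − W^NE = 93.5.

93.5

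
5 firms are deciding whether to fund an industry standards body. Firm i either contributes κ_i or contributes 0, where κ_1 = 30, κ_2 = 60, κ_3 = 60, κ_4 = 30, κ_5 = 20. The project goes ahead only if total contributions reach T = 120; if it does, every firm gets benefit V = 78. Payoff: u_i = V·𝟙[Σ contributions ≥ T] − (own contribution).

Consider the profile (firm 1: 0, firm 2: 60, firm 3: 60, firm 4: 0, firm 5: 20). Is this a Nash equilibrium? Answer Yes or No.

No

Total = 140 ≥ 120: provided.
Firm 1 (pledges 0, payoff 78): pledging 30 → total 170, payoff 48. No gain.
Firm 2 (pledges 60, payoff 18): dropping to 0 → total 80, payoff 0. No gain.
Firm 3 (pledges 60, payoff 18): dropping to 0 → total 80, payoff 0. No gain.
Firm 4 (pledges 0, payoff 78): pledging 30 → total 170, payoff 48. No gain.
Firm 5 (pledges 20, payoff 58): dropping to 0 → total 120, payoff 78. Profitable deviation.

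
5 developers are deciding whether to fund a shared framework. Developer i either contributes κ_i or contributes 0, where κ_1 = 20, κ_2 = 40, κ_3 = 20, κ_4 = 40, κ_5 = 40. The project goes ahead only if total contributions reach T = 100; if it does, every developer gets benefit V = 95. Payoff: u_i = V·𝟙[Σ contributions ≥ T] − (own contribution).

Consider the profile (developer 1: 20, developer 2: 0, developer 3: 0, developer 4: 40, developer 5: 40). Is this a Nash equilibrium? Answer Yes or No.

Yes

Total = 100 ≥ 100: provided.
Developer 1 (pledges 20, payoff 75): dropping to 0 → total 80, payoff 0. No gain.
Developer 2 (pledges 0, payoff 95): pledging 40 → total 140, payoff 55. No gain.
Developer 3 (pledges 0, payoff 95): pledging 20 → total 120, payoff 75. No gain.
Developer 4 (pledges 40, payoff 55): dropping to 0 → total 60, payoff 0. No gain.
Developer 5 (pledges 40, payoff 55): dropping to 0 → total 60, payoff 0. No gain.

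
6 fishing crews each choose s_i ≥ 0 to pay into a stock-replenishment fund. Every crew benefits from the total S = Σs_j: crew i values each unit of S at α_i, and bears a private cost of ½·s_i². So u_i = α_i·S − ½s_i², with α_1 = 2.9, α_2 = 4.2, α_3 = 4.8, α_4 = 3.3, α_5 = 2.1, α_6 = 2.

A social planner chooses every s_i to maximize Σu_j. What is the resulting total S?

Planner FOC: ∂(Σu_j)/∂s_i = (Σα_j) − s_i = 0, so s_i^SO = Σα_j = 19.3 for every i; S^SO = 115.8.

115.8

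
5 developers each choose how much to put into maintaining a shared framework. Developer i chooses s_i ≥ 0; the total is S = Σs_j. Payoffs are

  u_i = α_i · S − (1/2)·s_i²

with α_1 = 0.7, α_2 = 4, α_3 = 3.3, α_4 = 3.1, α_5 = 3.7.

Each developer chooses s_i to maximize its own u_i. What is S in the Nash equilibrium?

Developer i's FOC: ∂u_i/∂s_i = α_i − s_i = 0, so s_i* = α_i.
NE contributions = (0.7, 4, 3.3, 3.1, 3.7); S = 14.8.

14.8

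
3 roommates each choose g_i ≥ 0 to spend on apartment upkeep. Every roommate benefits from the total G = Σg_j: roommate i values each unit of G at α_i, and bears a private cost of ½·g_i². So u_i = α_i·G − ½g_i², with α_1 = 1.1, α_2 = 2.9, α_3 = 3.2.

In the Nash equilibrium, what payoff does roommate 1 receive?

Roommate i's FOC: ∂u_i/∂g_i = α_i − g_i = 0, so g_i* = α_i.
NE contributions = (1.1, 2.9, 3.2); G = 7.2.
u_1 = α_1·G − ½·(g_1)² = 1.1·7.2 − ½·1.1² = 7.315.

7.315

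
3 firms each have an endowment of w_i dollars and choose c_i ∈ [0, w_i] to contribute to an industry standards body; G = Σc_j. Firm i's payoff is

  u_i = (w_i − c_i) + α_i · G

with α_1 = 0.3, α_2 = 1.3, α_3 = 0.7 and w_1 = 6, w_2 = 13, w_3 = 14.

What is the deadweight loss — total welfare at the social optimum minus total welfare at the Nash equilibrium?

26

∂u_i/∂c_i = α_i − 1, so firm i contributes w_i if α_i > 1, else 0.
α_i > 1 for i ∈ {2}; NE contributions (0, 13, 0), G = 13.
W^NE = Σw_i − G^NE + (Σα_i)·G^NE = 33 + 1.3·13 = 49.9.
Planner: ∂(Σu_j)/∂c_i = Σα_j − 1 = 1.3 > 0, so everyone contributes w_i; G^SO = 33, W^SO = 33 + 1.3·33 = 75.9.
Deadweight loss = 26.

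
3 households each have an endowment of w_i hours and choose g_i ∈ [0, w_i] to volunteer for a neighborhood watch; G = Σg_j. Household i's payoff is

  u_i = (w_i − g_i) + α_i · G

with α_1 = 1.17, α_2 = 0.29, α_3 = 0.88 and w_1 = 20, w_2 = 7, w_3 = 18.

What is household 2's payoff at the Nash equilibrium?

∂u_i/∂g_i = α_i − 1, so household i contributes w_i if α_i > 1, else 0.
α_i > 1 for i ∈ {1}; NE contributions (20, 0, 0), G = 20.
u_2 = (7 − 0) + 0.29·20 = 12.8.

12.8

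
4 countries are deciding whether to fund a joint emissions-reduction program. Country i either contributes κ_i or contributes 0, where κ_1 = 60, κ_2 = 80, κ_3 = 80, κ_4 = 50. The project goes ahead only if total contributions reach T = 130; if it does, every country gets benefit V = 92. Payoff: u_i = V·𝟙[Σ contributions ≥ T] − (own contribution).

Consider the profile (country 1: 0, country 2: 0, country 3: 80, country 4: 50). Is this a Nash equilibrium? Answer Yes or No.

Yes

Total = 130 ≥ 130: provided.
Country 1 (pledges 0, payoff 92): pledging 60 → total 190, payoff 32. No gain.
Country 2 (pledges 0, payoff 92): pledging 80 → total 210, payoff 12. No gain.
Country 3 (pledges 80, payoff 12): dropping to 0 → total 50, payoff 0. No gain.
Country 4 (pledges 50, payoff 42): dropping to 0 → total 80, payoff 0. No gain.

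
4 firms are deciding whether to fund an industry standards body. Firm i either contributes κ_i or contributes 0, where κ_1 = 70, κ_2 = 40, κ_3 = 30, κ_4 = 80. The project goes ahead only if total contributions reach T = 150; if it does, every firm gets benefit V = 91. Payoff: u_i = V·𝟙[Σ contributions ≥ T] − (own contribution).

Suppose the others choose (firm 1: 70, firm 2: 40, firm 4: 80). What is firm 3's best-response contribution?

Others' total = 190 ≥ 150; contributing adds cost 30 for no extra benefit.
Best response: 0.

0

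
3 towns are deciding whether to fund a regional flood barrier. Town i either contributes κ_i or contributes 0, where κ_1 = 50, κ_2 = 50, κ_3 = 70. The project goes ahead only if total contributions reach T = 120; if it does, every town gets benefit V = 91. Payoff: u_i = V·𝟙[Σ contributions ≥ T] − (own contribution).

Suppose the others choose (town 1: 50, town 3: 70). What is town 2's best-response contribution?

0

Others' total = 120 ≥ 120; contributing adds cost 50 for no extra benefit.
Best response: 0.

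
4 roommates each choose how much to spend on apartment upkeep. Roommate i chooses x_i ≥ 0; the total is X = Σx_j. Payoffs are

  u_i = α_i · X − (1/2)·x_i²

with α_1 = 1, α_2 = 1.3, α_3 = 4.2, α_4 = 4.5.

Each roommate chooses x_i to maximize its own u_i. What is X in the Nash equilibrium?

Roommate i's FOC: ∂u_i/∂x_i = α_i − x_i = 0, so x_i* = α_i.
NE contributions = (1, 1.3, 4.2, 4.5); X = 11.

11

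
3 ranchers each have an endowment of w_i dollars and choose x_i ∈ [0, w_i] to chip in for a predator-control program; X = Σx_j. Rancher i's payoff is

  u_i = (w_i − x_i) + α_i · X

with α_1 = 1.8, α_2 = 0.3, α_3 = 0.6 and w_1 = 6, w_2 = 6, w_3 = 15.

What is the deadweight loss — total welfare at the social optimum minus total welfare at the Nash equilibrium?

35.7

∂u_i/∂x_i = α_i − 1, so rancher i contributes w_i if α_i > 1, else 0.
α_i > 1 for i ∈ {1}; NE contributions (6, 0, 0), X = 6.
W^NE = Σw_i − X^NE + (Σα_i)·X^NE = 27 + 1.7·6 = 37.2.
Planner: ∂(Σu_j)/∂x_i = Σα_j − 1 = 1.7 > 0, so everyone contributes w_i; X^SO = 27, W^SO = 27 + 1.7·27 = 72.9.
Deadweight loss = 35.7.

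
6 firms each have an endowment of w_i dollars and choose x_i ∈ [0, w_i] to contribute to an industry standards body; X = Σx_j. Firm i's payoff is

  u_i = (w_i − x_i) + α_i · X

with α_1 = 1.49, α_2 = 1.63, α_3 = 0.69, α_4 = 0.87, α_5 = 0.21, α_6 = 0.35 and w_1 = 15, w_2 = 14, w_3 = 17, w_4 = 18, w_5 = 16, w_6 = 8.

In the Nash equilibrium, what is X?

∂u_i/∂x_i = α_i − 1, so firm i contributes w_i if α_i > 1, else 0.
α_i > 1 for i ∈ {1, 2}; NE contributions (15, 14, 0, 0, 0, 0), X = 29.

29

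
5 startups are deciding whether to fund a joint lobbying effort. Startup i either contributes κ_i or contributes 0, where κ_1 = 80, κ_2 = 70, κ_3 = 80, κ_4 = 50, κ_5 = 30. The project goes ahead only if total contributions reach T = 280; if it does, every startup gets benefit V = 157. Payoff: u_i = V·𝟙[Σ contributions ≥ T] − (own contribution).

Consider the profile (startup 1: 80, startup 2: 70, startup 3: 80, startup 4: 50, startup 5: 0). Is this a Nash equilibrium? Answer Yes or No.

Total = 280 ≥ 280: provided.
Startup 1 (pledges 80, payoff 77): dropping to 0 → total 200, payoff 0. No gain.
Startup 2 (pledges 70, payoff 87): dropping to 0 → total 210, payoff 0. No gain.
Startup 3 (pledges 80, payoff 77): dropping to 0 → total 200, payoff 0. No gain.
Startup 4 (pledges 50, payoff 107): dropping to 0 → total 230, payoff 0. No gain.
Startup 5 (pledges 0, payoff 157): pledging 30 → total 310, payoff 127. No gain.

Yes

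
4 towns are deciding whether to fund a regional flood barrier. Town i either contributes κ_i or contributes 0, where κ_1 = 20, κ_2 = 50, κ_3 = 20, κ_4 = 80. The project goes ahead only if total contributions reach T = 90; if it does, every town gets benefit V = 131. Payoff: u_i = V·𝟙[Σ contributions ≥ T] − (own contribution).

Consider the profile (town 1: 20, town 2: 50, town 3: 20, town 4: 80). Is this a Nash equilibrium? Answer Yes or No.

No

Total = 170 ≥ 90: provided.
Town 1 (pledges 20, payoff 111): dropping to 0 → total 150, payoff 131. Profitable deviation.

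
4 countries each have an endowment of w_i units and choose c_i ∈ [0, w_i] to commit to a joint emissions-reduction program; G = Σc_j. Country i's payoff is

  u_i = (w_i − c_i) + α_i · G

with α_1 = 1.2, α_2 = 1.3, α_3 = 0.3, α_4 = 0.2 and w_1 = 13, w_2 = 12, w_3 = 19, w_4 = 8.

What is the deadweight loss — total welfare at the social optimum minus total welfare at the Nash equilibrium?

∂u_i/∂c_i = α_i − 1, so country i contributes w_i if α_i > 1, else 0.
α_i > 1 for i ∈ {1, 2}; NE contributions (13, 12, 0, 0), G = 25.
W^NE = Σw_i − G^NE + (Σα_i)·G^NE = 52 + 2·25 = 102.
Planner: ∂(Σu_j)/∂c_i = Σα_j − 1 = 2 > 0, so everyone contributes w_i; G^SO = 52, W^SO = 52 + 2·52 = 156.
Deadweight loss = 54.

54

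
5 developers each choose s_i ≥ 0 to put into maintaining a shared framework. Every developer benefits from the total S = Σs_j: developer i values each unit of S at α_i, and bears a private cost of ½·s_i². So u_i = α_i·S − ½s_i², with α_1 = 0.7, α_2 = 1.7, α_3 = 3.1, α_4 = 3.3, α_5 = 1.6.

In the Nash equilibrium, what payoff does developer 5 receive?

15.36

Developer i's FOC: ∂u_i/∂s_i = α_i − s_i = 0, so s_i* = α_i.
NE contributions = (0.7, 1.7, 3.1, 3.3, 1.6); S = 10.4.
u_5 = α_5·S − ½·(s_5)² = 1.6·10.4 − ½·1.6² = 15.36.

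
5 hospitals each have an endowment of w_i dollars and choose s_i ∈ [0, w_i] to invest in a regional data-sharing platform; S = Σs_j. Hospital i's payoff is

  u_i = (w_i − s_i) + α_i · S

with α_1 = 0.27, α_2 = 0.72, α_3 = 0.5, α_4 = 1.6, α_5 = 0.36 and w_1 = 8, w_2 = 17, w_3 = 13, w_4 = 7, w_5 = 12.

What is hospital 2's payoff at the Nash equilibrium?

∂u_i/∂s_i = α_i − 1, so hospital i contributes w_i if α_i > 1, else 0.
α_i > 1 for i ∈ {4}; NE contributions (0, 0, 0, 7, 0), S = 7.
u_2 = (17 − 0) + 0.72·7 = 22.04.

22.04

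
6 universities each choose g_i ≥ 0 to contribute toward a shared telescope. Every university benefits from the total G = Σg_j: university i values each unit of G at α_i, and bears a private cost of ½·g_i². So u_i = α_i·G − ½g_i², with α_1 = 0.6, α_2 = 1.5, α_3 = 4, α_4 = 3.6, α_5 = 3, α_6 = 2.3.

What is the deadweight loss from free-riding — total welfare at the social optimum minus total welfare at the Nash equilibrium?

University i's FOC: ∂u_i/∂g_i = α_i − g_i = 0, so g_i* = α_i.
NE contributions = (0.6, 1.5, 4, 3.6, 3, 2.3); G = 15.
W^NE = (Σα)·G − ½Σα_i² = 15² − ½·45.86 = 202.07.
Planner sets g_i = Σα_j = 15 for every i, so G^SO = 6·15 = 90.
W^SO = (Σα)·G^SO − ½·6·(Σα)² = (6/2)·15² = 675.
Deadweight loss = W^SO − W^NE = 472.93.

472.93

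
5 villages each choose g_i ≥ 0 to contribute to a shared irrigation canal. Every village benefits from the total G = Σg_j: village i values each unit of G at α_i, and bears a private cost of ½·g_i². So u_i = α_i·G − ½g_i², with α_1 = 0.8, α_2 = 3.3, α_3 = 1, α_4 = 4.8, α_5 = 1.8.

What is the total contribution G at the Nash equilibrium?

11.7

Village i's FOC: ∂u_i/∂g_i = α_i − g_i = 0, so g_i* = α_i.
NE contributions = (0.8, 3.3, 1, 4.8, 1.8); G = 11.7.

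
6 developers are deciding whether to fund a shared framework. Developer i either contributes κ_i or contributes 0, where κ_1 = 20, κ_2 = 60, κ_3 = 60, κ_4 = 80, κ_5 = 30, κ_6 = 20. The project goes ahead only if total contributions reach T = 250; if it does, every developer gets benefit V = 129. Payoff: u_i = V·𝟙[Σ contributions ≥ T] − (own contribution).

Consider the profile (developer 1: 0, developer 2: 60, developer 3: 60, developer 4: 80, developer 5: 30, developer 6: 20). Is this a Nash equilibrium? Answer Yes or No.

Total = 250 ≥ 250: provided.
Developer 1 (pledges 0, payoff 129): pledging 20 → total 270, payoff 109. No gain.
Developer 2 (pledges 60, payoff 69): dropping to 0 → total 190, payoff 0. No gain.
Developer 3 (pledges 60, payoff 69): dropping to 0 → total 190, payoff 0. No gain.
Developer 4 (pledges 80, payoff 49): dropping to 0 → total 170, payoff 0. No gain.
Developer 5 (pledges 30, payoff 99): dropping to 0 → total 220, payoff 0. No gain.
Developer 6 (pledges 20, payoff 109): dropping to 0 → total 230, payoff 0. No gain.

Yes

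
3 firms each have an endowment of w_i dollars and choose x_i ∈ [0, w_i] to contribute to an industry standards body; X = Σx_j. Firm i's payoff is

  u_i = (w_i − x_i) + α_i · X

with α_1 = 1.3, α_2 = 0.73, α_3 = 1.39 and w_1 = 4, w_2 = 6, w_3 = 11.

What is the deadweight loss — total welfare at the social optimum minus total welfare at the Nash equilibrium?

14.52

∂u_i/∂x_i = α_i − 1, so firm i contributes w_i if α_i > 1, else 0.
α_i > 1 for i ∈ {1, 3}; NE contributions (4, 0, 11), X = 15.
W^NE = Σw_i − X^NE + (Σα_i)·X^NE = 21 + 2.42·15 = 57.3.
Planner: ∂(Σu_j)/∂x_i = Σα_j − 1 = 2.42 > 0, so everyone contributes w_i; X^SO = 21, W^SO = 21 + 2.42·21 = 71.82.
Deadweight loss = 14.52.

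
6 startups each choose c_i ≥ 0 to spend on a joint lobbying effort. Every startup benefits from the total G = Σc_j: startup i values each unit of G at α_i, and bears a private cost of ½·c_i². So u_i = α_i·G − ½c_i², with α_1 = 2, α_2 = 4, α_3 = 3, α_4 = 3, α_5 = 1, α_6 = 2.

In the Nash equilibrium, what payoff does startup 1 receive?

Startup i's FOC: ∂u_i/∂c_i = α_i − c_i = 0, so c_i* = α_i.
NE contributions = (2, 4, 3, 3, 1, 2); G = 15.
u_1 = α_1·G − ½·(c_1)² = 2·15 − ½·2² = 28.

28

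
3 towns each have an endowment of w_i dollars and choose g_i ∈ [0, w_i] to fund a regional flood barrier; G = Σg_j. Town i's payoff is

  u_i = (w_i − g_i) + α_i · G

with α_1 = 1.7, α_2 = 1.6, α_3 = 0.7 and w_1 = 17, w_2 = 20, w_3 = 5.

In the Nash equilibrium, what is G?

37

∂u_i/∂g_i = α_i − 1, so town i contributes w_i if α_i > 1, else 0.
α_i > 1 for i ∈ {1, 2}; NE contributions (17, 20, 0), G = 37.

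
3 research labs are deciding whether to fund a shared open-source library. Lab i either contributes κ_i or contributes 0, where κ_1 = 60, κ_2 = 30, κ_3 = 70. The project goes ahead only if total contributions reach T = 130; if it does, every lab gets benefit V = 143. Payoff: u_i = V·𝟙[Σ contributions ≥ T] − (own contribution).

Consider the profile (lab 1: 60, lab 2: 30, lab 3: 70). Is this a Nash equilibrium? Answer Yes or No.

Total = 160 ≥ 130: provided.
Lab 1 (pledges 60, payoff 83): dropping to 0 → total 100, payoff 0. No gain.
Lab 2 (pledges 30, payoff 113): dropping to 0 → total 130, payoff 143. Profitable deviation.

No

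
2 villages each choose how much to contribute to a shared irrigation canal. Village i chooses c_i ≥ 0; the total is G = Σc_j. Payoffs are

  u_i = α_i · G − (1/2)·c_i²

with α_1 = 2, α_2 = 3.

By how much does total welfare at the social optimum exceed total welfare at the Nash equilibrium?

6.5

Village i's FOC: ∂u_i/∂c_i = α_i − c_i = 0, so c_i* = α_i.
NE contributions = (2, 3); G = 5.
W^NE = (Σα)·G − ½Σα_i² = 5² − ½·13 = 18.5.
Planner sets c_i = Σα_j = 5 for every i, so G^SO = 2·5 = 10.
W^SO = (Σα)·G^SO − ½·2·(Σα)² = (2/2)·5² = 25.
Deadweight loss = W^SO − W^NE = 6.5.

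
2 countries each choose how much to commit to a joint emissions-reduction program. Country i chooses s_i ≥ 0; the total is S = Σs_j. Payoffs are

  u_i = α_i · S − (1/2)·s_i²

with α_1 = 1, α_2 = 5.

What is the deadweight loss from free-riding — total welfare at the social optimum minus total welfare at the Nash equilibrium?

Country i's FOC: ∂u_i/∂s_i = α_i − s_i = 0, so s_i* = α_i.
NE contributions = (1, 5); S = 6.
W^NE = (Σα)·S − ½Σα_i² = 6² − ½·26 = 23.
Planner sets s_i = Σα_j = 6 for every i, so S^SO = 2·6 = 12.
W^SO = (Σα)·S^SO − ½·2·(Σα)² = (2/2)·6² = 36.
Deadweight loss = W^SO − W^NE = 13.

13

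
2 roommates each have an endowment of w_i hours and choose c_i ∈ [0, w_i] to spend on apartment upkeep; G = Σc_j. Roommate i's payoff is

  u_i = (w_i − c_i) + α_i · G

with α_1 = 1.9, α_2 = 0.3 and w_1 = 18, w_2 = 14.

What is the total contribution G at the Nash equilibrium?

18

∂u_i/∂c_i = α_i − 1, so roommate i contributes w_i if α_i > 1, else 0.
α_i > 1 for i ∈ {1}; NE contributions (18, 0), G = 18.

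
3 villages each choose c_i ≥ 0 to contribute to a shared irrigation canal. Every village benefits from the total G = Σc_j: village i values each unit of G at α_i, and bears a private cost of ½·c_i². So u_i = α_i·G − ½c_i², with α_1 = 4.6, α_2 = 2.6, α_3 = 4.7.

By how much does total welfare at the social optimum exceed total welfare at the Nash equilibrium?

95.81

Village i's FOC: ∂u_i/∂c_i = α_i − c_i = 0, so c_i* = α_i.
NE contributions = (4.6, 2.6, 4.7); G = 11.9.
W^NE = (Σα)·G − ½Σα_i² = 11.9² − ½·50.01 = 116.605.
Planner sets c_i = Σα_j = 11.9 for every i, so G^SO = 3·11.9 = 35.7.
W^SO = (Σα)·G^SO − ½·3·(Σα)² = (3/2)·11.9² = 212.415.
Deadweight loss = W^SO − W^NE = 95.81.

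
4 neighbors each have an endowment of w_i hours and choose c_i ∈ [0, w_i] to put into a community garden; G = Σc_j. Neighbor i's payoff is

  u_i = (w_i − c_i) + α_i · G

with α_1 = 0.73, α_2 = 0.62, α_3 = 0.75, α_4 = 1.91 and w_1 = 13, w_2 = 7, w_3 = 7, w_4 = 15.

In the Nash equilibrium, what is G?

15

∂u_i/∂c_i = α_i − 1, so neighbor i contributes w_i if α_i > 1, else 0.
α_i > 1 for i ∈ {4}; NE contributions (0, 0, 0, 15), G = 15.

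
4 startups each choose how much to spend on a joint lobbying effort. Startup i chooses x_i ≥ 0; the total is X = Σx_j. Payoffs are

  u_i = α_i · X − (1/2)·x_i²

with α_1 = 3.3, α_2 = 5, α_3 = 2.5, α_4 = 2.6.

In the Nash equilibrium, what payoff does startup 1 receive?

Startup i's FOC: ∂u_i/∂x_i = α_i − x_i = 0, so x_i* = α_i.
NE contributions = (3.3, 5, 2.5, 2.6); X = 13.4.
u_1 = α_1·X − ½·(x_1)² = 3.3·13.4 − ½·3.3² = 38.775.

38.775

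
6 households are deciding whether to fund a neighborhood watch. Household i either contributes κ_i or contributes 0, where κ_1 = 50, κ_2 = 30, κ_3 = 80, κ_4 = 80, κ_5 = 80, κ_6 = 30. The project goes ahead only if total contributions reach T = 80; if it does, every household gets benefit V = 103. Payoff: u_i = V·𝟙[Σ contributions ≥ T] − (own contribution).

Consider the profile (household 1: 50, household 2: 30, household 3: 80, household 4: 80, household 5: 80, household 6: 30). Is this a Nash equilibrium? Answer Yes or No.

Total = 350 ≥ 80: provided.
Household 1 (pledges 50, payoff 53): dropping to 0 → total 300, payoff 103. Profitable deviation.

No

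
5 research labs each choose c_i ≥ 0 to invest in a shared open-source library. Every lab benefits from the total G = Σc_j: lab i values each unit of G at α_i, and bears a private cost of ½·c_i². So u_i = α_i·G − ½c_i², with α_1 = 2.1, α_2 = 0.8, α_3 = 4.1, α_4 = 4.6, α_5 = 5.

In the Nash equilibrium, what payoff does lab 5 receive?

70.5

Lab i's FOC: ∂u_i/∂c_i = α_i − c_i = 0, so c_i* = α_i.
NE contributions = (2.1, 0.8, 4.1, 4.6, 5); G = 16.6.
u_5 = α_5·G − ½·(c_5)² = 5·16.6 − ½·5² = 70.5.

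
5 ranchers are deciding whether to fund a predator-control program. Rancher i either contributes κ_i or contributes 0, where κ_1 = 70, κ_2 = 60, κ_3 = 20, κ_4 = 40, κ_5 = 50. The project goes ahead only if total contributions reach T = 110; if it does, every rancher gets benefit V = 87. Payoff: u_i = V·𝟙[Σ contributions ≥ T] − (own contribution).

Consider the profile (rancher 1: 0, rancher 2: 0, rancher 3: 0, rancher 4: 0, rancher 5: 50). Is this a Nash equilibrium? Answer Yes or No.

No

Total = 50 < 110: not provided.
Rancher 1 (pledges 0, payoff 0): pledging 70 → total 120, payoff 17. Profitable deviation.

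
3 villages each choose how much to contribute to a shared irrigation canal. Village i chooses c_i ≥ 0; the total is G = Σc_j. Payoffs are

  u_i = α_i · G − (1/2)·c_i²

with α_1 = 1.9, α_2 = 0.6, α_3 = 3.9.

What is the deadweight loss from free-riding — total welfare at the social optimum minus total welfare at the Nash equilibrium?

Village i's FOC: ∂u_i/∂c_i = α_i − c_i = 0, so c_i* = α_i.
NE contributions = (1.9, 0.6, 3.9); G = 6.4.
W^NE = (Σα)·G − ½Σα_i² = 6.4² − ½·19.18 = 31.37.
Planner sets c_i = Σα_j = 6.4 for every i, so G^SO = 3·6.4 = 19.2.
W^SO = (Σα)·G^SO − ½·3·(Σα)² = (3/2)·6.4² = 61.44.
Deadweight loss = W^SO − W^NE = 30.07.

30.07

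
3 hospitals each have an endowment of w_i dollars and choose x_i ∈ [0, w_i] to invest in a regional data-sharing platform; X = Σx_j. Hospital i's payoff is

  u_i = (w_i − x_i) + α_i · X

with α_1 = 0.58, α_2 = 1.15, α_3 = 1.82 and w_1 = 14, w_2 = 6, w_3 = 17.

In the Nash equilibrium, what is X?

23

∂u_i/∂x_i = α_i − 1, so hospital i contributes w_i if α_i > 1, else 0.
α_i > 1 for i ∈ {2, 3}; NE contributions (0, 6, 17), X = 23.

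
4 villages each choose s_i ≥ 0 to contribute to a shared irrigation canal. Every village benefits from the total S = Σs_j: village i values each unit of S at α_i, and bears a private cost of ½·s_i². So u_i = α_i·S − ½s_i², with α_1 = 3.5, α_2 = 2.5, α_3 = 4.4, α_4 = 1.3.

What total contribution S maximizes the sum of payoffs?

Planner FOC: ∂(Σu_j)/∂s_i = (Σα_j) − s_i = 0, so s_i^SO = Σα_j = 11.7 for every i; S^SO = 46.8.

46.8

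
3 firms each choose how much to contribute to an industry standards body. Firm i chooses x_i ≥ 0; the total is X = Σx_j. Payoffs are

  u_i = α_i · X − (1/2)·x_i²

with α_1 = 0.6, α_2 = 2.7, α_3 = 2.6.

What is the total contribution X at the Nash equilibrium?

5.9

Firm i's FOC: ∂u_i/∂x_i = α_i − x_i = 0, so x_i* = α_i.
NE contributions = (0.6, 2.7, 2.6); X = 5.9.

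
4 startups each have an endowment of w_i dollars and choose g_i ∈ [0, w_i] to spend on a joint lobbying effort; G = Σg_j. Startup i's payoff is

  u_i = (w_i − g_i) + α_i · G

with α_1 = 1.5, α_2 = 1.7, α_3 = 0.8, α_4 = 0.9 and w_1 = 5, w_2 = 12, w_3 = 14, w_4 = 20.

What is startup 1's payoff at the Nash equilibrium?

25.5

∂u_i/∂g_i = α_i − 1, so startup i contributes w_i if α_i > 1, else 0.
α_i > 1 for i ∈ {1, 2}; NE contributions (5, 12, 0, 0), G = 17.
u_1 = (5 − 5) + 1.5·17 = 25.5.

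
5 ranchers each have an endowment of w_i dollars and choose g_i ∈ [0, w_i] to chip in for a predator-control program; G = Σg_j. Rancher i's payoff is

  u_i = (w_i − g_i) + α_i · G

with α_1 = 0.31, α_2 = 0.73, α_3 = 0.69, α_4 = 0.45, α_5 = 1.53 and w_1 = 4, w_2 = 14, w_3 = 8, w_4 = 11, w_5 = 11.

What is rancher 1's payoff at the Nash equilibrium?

∂u_i/∂g_i = α_i − 1, so rancher i contributes w_i if α_i > 1, else 0.
α_i > 1 for i ∈ {5}; NE contributions (0, 0, 0, 0, 11), G = 11.
u_1 = (4 − 0) + 0.31·11 = 7.41.

7.41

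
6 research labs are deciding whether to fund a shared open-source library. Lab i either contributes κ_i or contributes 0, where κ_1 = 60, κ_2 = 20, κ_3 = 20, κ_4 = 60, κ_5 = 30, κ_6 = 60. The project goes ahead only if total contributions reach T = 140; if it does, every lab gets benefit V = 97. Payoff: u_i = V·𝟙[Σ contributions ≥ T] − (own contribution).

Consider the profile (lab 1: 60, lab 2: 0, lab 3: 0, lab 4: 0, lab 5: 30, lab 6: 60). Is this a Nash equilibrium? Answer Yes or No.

Yes

Total = 150 ≥ 140: provided.
Lab 1 (pledges 60, payoff 37): dropping to 0 → total 90, payoff 0. No gain.
Lab 2 (pledges 0, payoff 97): pledging 20 → total 170, payoff 77. No gain.
Lab 3 (pledges 0, payoff 97): pledging 20 → total 170, payoff 77. No gain.
Lab 4 (pledges 0, payoff 97): pledging 60 → total 210, payoff 37. No gain.
Lab 5 (pledges 30, payoff 67): dropping to 0 → total 120, payoff 0. No gain.
Lab 6 (pledges 60, payoff 37): dropping to 0 → total 90, payoff 0. No gain.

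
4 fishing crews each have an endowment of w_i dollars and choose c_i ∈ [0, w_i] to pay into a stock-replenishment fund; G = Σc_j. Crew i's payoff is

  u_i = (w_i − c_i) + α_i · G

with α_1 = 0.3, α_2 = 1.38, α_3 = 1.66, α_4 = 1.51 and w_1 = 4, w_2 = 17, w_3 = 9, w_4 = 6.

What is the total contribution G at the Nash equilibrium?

32

∂u_i/∂c_i = α_i − 1, so crew i contributes w_i if α_i > 1, else 0.
α_i > 1 for i ∈ {2, 3, 4}; NE contributions (0, 17, 9, 6), G = 32.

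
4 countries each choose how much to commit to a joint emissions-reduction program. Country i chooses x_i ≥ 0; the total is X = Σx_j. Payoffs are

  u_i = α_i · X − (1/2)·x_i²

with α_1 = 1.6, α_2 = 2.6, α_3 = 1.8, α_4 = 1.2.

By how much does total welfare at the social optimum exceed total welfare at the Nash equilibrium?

58.84

Country i's FOC: ∂u_i/∂x_i = α_i − x_i = 0, so x_i* = α_i.
NE contributions = (1.6, 2.6, 1.8, 1.2); X = 7.2.
W^NE = (Σα)·X − ½Σα_i² = 7.2² − ½·14 = 44.84.
Planner sets x_i = Σα_j = 7.2 for every i, so X^SO = 4·7.2 = 28.8.
W^SO = (Σα)·X^SO − ½·4·(Σα)² = (4/2)·7.2² = 103.68.
Deadweight loss = W^SO − W^NE = 58.84.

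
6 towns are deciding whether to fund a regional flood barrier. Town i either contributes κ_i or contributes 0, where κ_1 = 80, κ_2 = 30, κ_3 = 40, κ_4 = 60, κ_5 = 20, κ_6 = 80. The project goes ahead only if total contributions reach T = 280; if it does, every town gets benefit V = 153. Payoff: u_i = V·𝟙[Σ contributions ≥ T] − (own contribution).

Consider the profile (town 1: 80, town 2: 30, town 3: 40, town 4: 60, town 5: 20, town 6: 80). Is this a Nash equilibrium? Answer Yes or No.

Total = 310 ≥ 280: provided.
Town 1 (pledges 80, payoff 73): dropping to 0 → total 230, payoff 0. No gain.
Town 2 (pledges 30, payoff 123): dropping to 0 → total 280, payoff 153. Profitable deviation.

No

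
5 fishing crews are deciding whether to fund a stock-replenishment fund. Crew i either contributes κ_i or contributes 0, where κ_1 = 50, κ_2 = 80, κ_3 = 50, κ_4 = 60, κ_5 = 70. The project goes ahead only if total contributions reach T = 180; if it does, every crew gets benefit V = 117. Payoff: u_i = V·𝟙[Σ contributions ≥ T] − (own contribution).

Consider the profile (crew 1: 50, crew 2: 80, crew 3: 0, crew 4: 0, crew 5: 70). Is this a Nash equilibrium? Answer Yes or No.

Total = 200 ≥ 180: provided.
Crew 1 (pledges 50, payoff 67): dropping to 0 → total 150, payoff 0. No gain.
Crew 2 (pledges 80, payoff 37): dropping to 0 → total 120, payoff 0. No gain.
Crew 3 (pledges 0, payoff 117): pledging 50 → total 250, payoff 67. No gain.
Crew 4 (pledges 0, payoff 117): pledging 60 → total 260, payoff 57. No gain.
Crew 5 (pledges 70, payoff 47): dropping to 0 → total 130, payoff 0. No gain.

Yes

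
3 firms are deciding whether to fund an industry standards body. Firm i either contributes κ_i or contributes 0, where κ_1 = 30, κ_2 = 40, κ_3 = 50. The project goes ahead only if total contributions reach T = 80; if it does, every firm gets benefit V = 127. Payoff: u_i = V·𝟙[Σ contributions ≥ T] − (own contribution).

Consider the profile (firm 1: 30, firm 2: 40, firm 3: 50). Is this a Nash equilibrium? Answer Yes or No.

No

Total = 120 ≥ 80: provided.
Firm 1 (pledges 30, payoff 97): dropping to 0 → total 90, payoff 127. Profitable deviation.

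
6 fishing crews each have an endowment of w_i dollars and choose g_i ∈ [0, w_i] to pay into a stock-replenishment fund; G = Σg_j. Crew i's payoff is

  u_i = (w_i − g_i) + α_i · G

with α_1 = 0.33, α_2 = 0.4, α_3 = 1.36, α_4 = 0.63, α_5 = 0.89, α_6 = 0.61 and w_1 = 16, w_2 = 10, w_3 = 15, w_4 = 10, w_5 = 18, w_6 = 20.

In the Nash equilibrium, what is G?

15

∂u_i/∂g_i = α_i − 1, so crew i contributes w_i if α_i > 1, else 0.
α_i > 1 for i ∈ {3}; NE contributions (0, 0, 15, 0, 0, 0), G = 15.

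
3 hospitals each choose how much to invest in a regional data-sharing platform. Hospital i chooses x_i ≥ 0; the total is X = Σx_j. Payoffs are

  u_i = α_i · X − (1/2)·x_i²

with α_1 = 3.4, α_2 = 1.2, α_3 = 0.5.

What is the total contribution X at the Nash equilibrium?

5.1

Hospital i's FOC: ∂u_i/∂x_i = α_i − x_i = 0, so x_i* = α_i.
NE contributions = (3.4, 1.2, 0.5); X = 5.1.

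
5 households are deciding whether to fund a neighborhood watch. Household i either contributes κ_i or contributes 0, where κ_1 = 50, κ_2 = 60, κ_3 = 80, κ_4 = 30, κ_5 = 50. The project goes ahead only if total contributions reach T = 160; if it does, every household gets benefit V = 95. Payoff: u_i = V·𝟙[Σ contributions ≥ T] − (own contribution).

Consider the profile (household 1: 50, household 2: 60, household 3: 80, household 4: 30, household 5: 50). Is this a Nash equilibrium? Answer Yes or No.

Total = 270 ≥ 160: provided.
Household 1 (pledges 50, payoff 45): dropping to 0 → total 220, payoff 95. Profitable deviation.

No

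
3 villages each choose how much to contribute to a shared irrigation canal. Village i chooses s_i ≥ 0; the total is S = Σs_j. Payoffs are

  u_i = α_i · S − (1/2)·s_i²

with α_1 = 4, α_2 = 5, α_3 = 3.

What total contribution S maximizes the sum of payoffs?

Planner FOC: ∂(Σu_j)/∂s_i = (Σα_j) − s_i = 0, so s_i^SO = Σα_j = 12 for every i; S^SO = 36.

36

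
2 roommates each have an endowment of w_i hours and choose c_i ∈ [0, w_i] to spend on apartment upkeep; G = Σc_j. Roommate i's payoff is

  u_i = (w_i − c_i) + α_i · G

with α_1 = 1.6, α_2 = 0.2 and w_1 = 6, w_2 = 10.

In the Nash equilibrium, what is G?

∂u_i/∂c_i = α_i − 1, so roommate i contributes w_i if α_i > 1, else 0.
α_i > 1 for i ∈ {1}; NE contributions (6, 0), G = 6.

6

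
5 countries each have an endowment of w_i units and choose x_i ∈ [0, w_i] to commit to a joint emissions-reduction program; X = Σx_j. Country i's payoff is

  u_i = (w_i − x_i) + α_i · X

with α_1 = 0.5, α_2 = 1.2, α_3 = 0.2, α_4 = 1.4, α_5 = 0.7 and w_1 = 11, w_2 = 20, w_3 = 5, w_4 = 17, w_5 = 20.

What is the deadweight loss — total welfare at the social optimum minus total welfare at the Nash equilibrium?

108

∂u_i/∂x_i = α_i − 1, so country i contributes w_i if α_i > 1, else 0.
α_i > 1 for i ∈ {2, 4}; NE contributions (0, 20, 0, 17, 0), X = 37.
W^NE = Σw_i − X^NE + (Σα_i)·X^NE = 73 + 3·37 = 184.
Planner: ∂(Σu_j)/∂x_i = Σα_j − 1 = 3 > 0, so everyone contributes w_i; X^SO = 73, W^SO = 73 + 3·73 = 292.
Deadweight loss = 108.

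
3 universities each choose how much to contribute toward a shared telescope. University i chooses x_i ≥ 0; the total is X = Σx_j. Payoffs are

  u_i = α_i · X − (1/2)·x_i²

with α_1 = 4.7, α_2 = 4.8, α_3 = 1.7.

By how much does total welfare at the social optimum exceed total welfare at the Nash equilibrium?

86.73

University i's FOC: ∂u_i/∂x_i = α_i − x_i = 0, so x_i* = α_i.
NE contributions = (4.7, 4.8, 1.7); X = 11.2.
W^NE = (Σα)·X − ½Σα_i² = 11.2² − ½·48.02 = 101.43.
Planner sets x_i = Σα_j = 11.2 for every i, so X^SO = 3·11.2 = 33.6.
W^SO = (Σα)·X^SO − ½·3·(Σα)² = (3/2)·11.2² = 188.16.
Deadweight loss = W^SO − W^NE = 86.73.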